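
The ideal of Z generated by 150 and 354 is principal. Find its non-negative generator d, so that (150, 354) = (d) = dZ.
(150, 354) = (6); d = 6

In the PID Z, (a, b) is generated by gcd(a, b). Compute gcd(354, 150) with the extended Euclidean algorithm, tracking rows (r, s, t) with s·354 + t·150 = r:
  row A: (354, 1, 0)   [1·354 + 0·150 = 354]
  row B: (150, 0, 1)   [0·354 + 1·150 = 150]
  354 = 2·150 + 54   → row C = row A − 2·row B = (54, 1, −2)   [check: 1·354 − 2·150 = 54]
  150 = 2·54 + 42   → row D = row B − 2·row C = (42, −2, 5)   [check: −2·354 + 5·150 = 42]
  54 = 1·42 + 12   → row E = row C − 1·row D = (12, 3, −7)   [check: 3·354 − 7·150 = 12]
  42 = 3·12 + 6   → row F = row D − 3·row E = (6, −11, 26)   [check: −11·354 + 26·150 = 6]
  12 = 2·6 + 0   → remainder 0, stop. gcd = 6 (last nonzero row F).
So gcd(150, 354) = 6, with Bézout identity −11·354 + 26·150 = 6. Containment (⊇): the Bézout identity exhibits 6 as an element of (150, 354), giving (6) ⊆ (150, 354). Containment (⊆): since 6 | 150 and 6 | 354 (150 = 6·25, 354 = 6·59), every Z-linear combination of 150 and 354 is divisible by 6, so (150, 354) ⊆ (6). Therefore (150, 354) = (6), d = 6.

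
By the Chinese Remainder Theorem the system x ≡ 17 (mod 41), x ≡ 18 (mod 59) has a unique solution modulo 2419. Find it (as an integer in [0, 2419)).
The moduli 41, 59 are pairwise coprime, so by the CRT there is a unique solution mod 41·59 = 2419.
Solve by successive substitution. Start with x ≡ 17 (mod 41).
  Combine with x ≡ 18 (mod 59): write x = 17 + 41·t and require 17 + 41·t ≡ 18 (mod 59), i.e. 41·t ≡ 18 − 17 ≡ 1 (mod 59). Since 41^(−1) ≡ 36 (mod 59), t ≡ 36·1 ≡ 36 (mod 59). So x ≡ 17 + 41·36 = 1493 (mod 2419).
Unique solution in [0, 2419): x = 1493.

Final answer: x ≡ 1493 (mod 2419); the representative in [0, 2419) is 1493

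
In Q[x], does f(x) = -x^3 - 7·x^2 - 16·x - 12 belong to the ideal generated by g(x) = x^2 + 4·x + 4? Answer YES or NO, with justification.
In Q[x] the ideal (g) consists of all multiples of g, so f ∈ (g) iff g | f, i.e. iff the remainder of f on division by g is 0. Divide f by g (g is monic, so eliminate the leading term of the running remainder at each step):
  leading term -x^3: subtract (-x)·g(x) = -x^3 - 4·x^2 - 4·x, leaving -3·x^2 - 12·x - 12
  leading term -3·x^2: subtract (-3)·g(x) = -3·x^2 - 12·x - 12, leaving 0
The remainder is 0, so f(x) = g(x) · h(x) with h(x) = -x - 3. Hence g | f, i.e. f ∈ (g).

Final answer: YES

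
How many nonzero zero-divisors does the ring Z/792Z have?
In Z/792Z each nonzero element is either a unit (gcd with 792 is 1) or a zero-divisor (gcd > 1). The number of units is φ(792): factorise 792 = 2^3 · 3^2 · 11, so φ(792) = (2^3 − 2^2) · (3^2 − 3^1) · (11 − 1) = 4 · 6 · 10 = 240. The nonzero elements number 792 − 1 = 791. Hence the nonzero zero-divisors number 791 − 240 = 551.

Final answer: Z/792Z has 551 nonzero zero-divisors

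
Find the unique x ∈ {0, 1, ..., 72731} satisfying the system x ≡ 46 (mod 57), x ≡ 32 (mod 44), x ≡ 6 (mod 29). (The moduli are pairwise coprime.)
The moduli 57, 44, 29 are pairwise coprime, so by the CRT there is a unique solution mod 57·44·29 = 72732.
Solve by successive substitution. Start with x ≡ 46 (mod 57).
  Combine with x ≡ 32 (mod 44): write x = 46 + 57·t and require 46 + 57·t ≡ 32 (mod 44), i.e. 57·t ≡ 32 − 46 ≡ 30 (mod 44). Since 57^(−1) ≡ 17 (mod 44) (57 ≡ 13 (mod 44)), t ≡ 17·30 ≡ 26 (mod 44). So x ≡ 46 + 57·26 = 1528 (mod 2508).
  Combine with x ≡ 6 (mod 29): write x = 1528 + 2508·t and require 1528 + 2508·t ≡ 6 (mod 29), i.e. 2508·t ≡ 6 − 1528 ≡ 15 (mod 29). Since 2508^(−1) ≡ 27 (mod 29) (2508 ≡ 14 (mod 29)), t ≡ 27·15 ≡ 28 (mod 29). So x ≡ 1528 + 2508·28 = 71752 (mod 72732).
Unique solution in [0, 72732): x = 71752.

Final answer: x ≡ 71752 (mod 72732); the representative in [0, 72732) is 71752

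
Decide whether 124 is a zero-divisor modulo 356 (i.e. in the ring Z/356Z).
YES

gcd(124, 356) = 4 > 1, so 124 is not a unit in Z/356Z. In Z/nZ every nonzero non-unit is a zero-divisor: explicitly, take b = 356/gcd = 89 ≠ 0 (mod 356); then 124·89 = 11036 = 31·356, i.e. 124·89 ≡ 0 (mod 356). So 124 is a zero-divisor.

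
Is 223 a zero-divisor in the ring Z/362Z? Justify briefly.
NO

gcd(223, 362) = 1, so 223 is a unit in Z/362Z (it has a multiplicative inverse). A unit cannot be a zero-divisor: if 223·b ≡ 0 then multiplying both sides by 223^(−1) gives b ≡ 0. So 223 is not a zero-divisor.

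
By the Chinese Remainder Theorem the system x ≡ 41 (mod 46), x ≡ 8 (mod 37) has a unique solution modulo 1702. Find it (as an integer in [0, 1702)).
The moduli 46, 37 are pairwise coprime, so by the CRT there is a unique solution mod 46·37 = 1702.
Solve by successive substitution. Start with x ≡ 41 (mod 46).
  Combine with x ≡ 8 (mod 37): write x = 41 + 46·t and require 41 + 46·t ≡ 8 (mod 37), i.e. 46·t ≡ 8 − 41 ≡ 4 (mod 37). Since 46^(−1) ≡ 33 (mod 37) (46 ≡ 9 (mod 37)), t ≡ 33·4 ≡ 21 (mod 37). So x ≡ 41 + 46·21 = 1007 (mod 1702).
Unique solution in [0, 1702): x = 1007.

Final answer: x ≡ 1007 (mod 1702); the representative in [0, 1702) is 1007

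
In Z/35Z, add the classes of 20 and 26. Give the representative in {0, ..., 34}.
Both summands are already reduced mod 35. 20 + 26 = 46; 46 = 1·35 + 11, so (20 + 26) mod 35 = 11.

Final answer: 11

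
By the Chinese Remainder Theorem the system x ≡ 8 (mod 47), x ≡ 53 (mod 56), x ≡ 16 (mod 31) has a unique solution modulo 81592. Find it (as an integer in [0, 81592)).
x ≡ 31357 (mod 81592); the representative in [0, 81592) is 31357

The moduli 47, 56, 31 are pairwise coprime, so by the CRT there is a unique solution mod 47·56·31 = 81592.
Solve by successive substitution. Start with x ≡ 8 (mod 47).
  Combine with x ≡ 53 (mod 56): write x = 8 + 47·t and require 8 + 47·t ≡ 53 (mod 56), i.e. 47·t ≡ 53 − 8 ≡ 45 (mod 56). Since 47^(−1) ≡ 31 (mod 56), t ≡ 31·45 ≡ 51 (mod 56). So x ≡ 8 + 47·51 = 2405 (mod 2632).
  Combine with x ≡ 16 (mod 31): write x = 2405 + 2632·t and require 2405 + 2632·t ≡ 16 (mod 31), i.e. 2632·t ≡ 16 − 2405 ≡ 29 (mod 31). Since 2632^(−1) ≡ 10 (mod 31) (2632 ≡ 28 (mod 31)), t ≡ 10·29 ≡ 11 (mod 31). So x ≡ 2405 + 2632·11 = 31357 (mod 81592).
Unique solution in [0, 81592): x = 31357.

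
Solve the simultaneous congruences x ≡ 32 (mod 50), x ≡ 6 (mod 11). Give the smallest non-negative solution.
x ≡ 182 (mod 550); the representative in [0, 550) is 182

The moduli 50, 11 are pairwise coprime, so by the CRT there is a unique solution mod 50·11 = 550.
Solve by successive substitution. Start with x ≡ 32 (mod 50).
  Combine with x ≡ 6 (mod 11): write x = 32 + 50·t and require 32 + 50·t ≡ 6 (mod 11), i.e. 50·t ≡ 6 − 32 ≡ 7 (mod 11). Since 50^(−1) ≡ 2 (mod 11) (50 ≡ 6 (mod 11)), t ≡ 2·7 ≡ 3 (mod 11). So x ≡ 32 + 50·3 = 182 (mod 550).
Unique solution in [0, 550): x = 182.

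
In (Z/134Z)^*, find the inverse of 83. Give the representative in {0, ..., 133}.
Apply the extended Euclidean algorithm to (134, 83), tracking rows (r, s, t) with s·134 + t·83 = r. Each division r_prev = q·r_cur + r_new produces the new row as (previous row) − q·(current row):
  row A: (134, 1, 0)   [1·134 + 0·83 = 134]
  row B: (83, 0, 1)   [0·134 + 1·83 = 83]
  134 = 1·83 + 51   → row C = row A − 1·row B = (51, 1, −1)   [check: 1·134 − 1·83 = 51]
  83 = 1·51 + 32   → row D = row B − 1·row C = (32, −1, 2)   [check: −1·134 + 2·83 = 32]
  51 = 1·32 + 19   → row E = row C − 1·row D = (19, 2, −3)   [check: 2·134 − 3·83 = 19]
  32 = 1·19 + 13   → row F = row D − 1·row E = (13, −3, 5)   [check: −3·134 + 5·83 = 13]
  19 = 1·13 + 6   → row G = row E − 1·row F = (6, 5, −8)   [check: 5·134 − 8·83 = 6]
  13 = 2·6 + 1   → row H = row F − 2·row G = (1, −13, 21)   [check: −13·134 + 21·83 = 1]
  6 = 6·1 + 0   → remainder 0, stop. gcd = 1 (last nonzero row H).
The gcd is 1, so 83 is invertible mod 134. The last nonzero row gives −13·134 + 21·83 = 1, so t = 21. So 83^(−1) ≡ 21 (mod 134). Verify: 83 · 21 = 1743 ≡ 1 (mod 134). ✓

Final answer: 83^(−1) ≡ 21 (mod 134)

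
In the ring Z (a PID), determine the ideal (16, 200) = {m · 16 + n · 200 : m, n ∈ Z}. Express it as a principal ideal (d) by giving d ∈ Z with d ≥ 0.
In the PID Z, (a, b) is generated by gcd(a, b). Compute gcd(200, 16) with the extended Euclidean algorithm, tracking rows (r, s, t) with s·200 + t·16 = r:
  row A: (200, 1, 0)   [1·200 + 0·16 = 200]
  row B: (16, 0, 1)   [0·200 + 1·16 = 16]
  200 = 12·16 + 8   → row C = row A − 12·row B = (8, 1, −12)   [check: 1·200 − 12·16 = 8]
  16 = 2·8 + 0   → remainder 0, stop. gcd = 8 (last nonzero row C).
So gcd(16, 200) = 8, with Bézout identity 1·200 − 12·16 = 8. Containment (⊇): the Bézout identity exhibits 8 as an element of (16, 200), giving (8) ⊆ (16, 200). Containment (⊆): since 8 | 16 and 8 | 200 (16 = 8·2, 200 = 8·25), every Z-linear combination of 16 and 200 is divisible by 8, so (16, 200) ⊆ (8). Therefore (16, 200) = (8), d = 8.

Final answer: (16, 200) = (8); d = 8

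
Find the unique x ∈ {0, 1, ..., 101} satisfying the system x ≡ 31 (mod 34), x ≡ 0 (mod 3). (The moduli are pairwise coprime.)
The moduli 34, 3 are pairwise coprime, so by the CRT there is a unique solution mod 34·3 = 102.
Solve by successive substitution. Start with x ≡ 31 (mod 34).
  Combine with x ≡ 0 (mod 3): write x = 31 + 34·t and require 31 + 34·t ≡ 0 (mod 3), i.e. 34·t ≡ 0 − 31 ≡ 2 (mod 3). Since 34^(−1) ≡ 1 (mod 3) (34 ≡ 1 (mod 3)), t ≡ 1·2 ≡ 2 (mod 3). So x ≡ 31 + 34·2 = 99 (mod 102).
Unique solution in [0, 102): x = 99.

Final answer: x ≡ 99 (mod 102); the representative in [0, 102) is 99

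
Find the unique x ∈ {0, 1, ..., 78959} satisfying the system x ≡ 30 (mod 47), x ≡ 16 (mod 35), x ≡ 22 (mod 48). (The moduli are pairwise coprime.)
x ≡ 34246 (mod 78960); the representative in [0, 78960) is 34246

The moduli 47, 35, 48 are pairwise coprime, so by the CRT there is a unique solution mod 47·35·48 = 78960.
Solve by successive substitution. Start with x ≡ 30 (mod 47).
  Combine with x ≡ 16 (mod 35): write x = 30 + 47·t and require 30 + 47·t ≡ 16 (mod 35), i.e. 47·t ≡ 16 − 30 ≡ 21 (mod 35). Since 47^(−1) ≡ 3 (mod 35) (47 ≡ 12 (mod 35)), t ≡ 3·21 ≡ 28 (mod 35). So x ≡ 30 + 47·28 = 1346 (mod 1645).
  Combine with x ≡ 22 (mod 48): write x = 1346 + 1645·t and require 1346 + 1645·t ≡ 22 (mod 48), i.e. 1645·t ≡ 22 − 1346 ≡ 20 (mod 48). Since 1645^(−1) ≡ 37 (mod 48) (1645 ≡ 13 (mod 48)), t ≡ 37·20 ≡ 20 (mod 48). So x ≡ 1346 + 1645·20 = 34246 (mod 78960).
Unique solution in [0, 78960): x = 34246.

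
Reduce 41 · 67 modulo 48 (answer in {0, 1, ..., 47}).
Reduce the factors first: 67 ≡ 19 (mod 48), so 41 · 67 ≡ 41 · 19 (mod 48). 41 · 19 = 779. Dividing by 48: 779 = 16·48 + 11. So (41 · 67) mod 48 = 11.

Final answer: 11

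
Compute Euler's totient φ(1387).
φ is multiplicative, with φ(p^e) = p^e − p^(e−1). Factorise 1387 = 19 · 73. Then
  φ(1387) = (19 − 1) · (73 − 1) = 18 · 72 = 1296.

Final answer: φ(1387) = 1296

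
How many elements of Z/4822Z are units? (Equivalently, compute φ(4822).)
Z/4822Z has φ(4822) = 2410 units

An element a ∈ Z/4822Z is a unit iff gcd(a, 4822) = 1, so the number of units is φ(4822). φ is multiplicative, with φ(p^e) = p^e − p^(e−1). Factorise 4822 = 2 · 2411. Then
  φ(4822) = (2 − 1) · (2411 − 1) = 1 · 2410 = 2410.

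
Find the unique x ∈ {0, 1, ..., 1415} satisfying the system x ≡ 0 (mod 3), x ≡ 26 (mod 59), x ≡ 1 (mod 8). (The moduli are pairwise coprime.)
The moduli 3, 59, 8 are pairwise coprime, so by the CRT there is a unique solution mod 3·59·8 = 1416.
Solve by successive substitution. Start with x ≡ 0 (mod 3).
  Combine with x ≡ 26 (mod 59): write x = 3·t and require 3·t ≡ 26 (mod 59). Since 3^(−1) ≡ 20 (mod 59), t ≡ 20·26 ≡ 48 (mod 59). So x ≡ 3·48 = 144 (mod 177).
  Combine with x ≡ 1 (mod 8): write x = 144 + 177·t and require 144 + 177·t ≡ 1 (mod 8), i.e. 177·t ≡ 1 − 144 ≡ 1 (mod 8). Since 177^(−1) ≡ 1 (mod 8) (177 ≡ 1 (mod 8)), t ≡ 1·1 ≡ 1 (mod 8). So x ≡ 144 + 177·1 = 321 (mod 1416).
Unique solution in [0, 1416): x = 321.

Final answer: x ≡ 321 (mod 1416); the representative in [0, 1416) is 321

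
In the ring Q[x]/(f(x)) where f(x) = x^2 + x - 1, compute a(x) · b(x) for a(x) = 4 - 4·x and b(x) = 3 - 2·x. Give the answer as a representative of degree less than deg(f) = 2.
a · b ≡ 20 - 28·x (mod f(x))

First multiply in Q[x] without reducing: a · b = 8·x^2 - 20·x + 12. Now divide by f(x) = x^2 + x - 1, eliminating the leading term at each step:
  leading term 8·x^2: subtract (8)·f(x) = 8·x^2 + 8·x - 8, leaving 20 - 28·x
The degree is now < 2, so this is the remainder. Hence a · b ≡ 20 - 28·x in Q[x]/(f).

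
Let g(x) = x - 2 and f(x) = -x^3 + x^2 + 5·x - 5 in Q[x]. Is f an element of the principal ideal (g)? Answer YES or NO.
In Q[x] the ideal (g) consists of all multiples of g, so f ∈ (g) iff g | f, i.e. iff the remainder of f on division by g is 0. Divide f by g (g is monic, so eliminate the leading term of the running remainder at each step):
  leading term -x^3: subtract (-x^2)·g(x) = -x^3 + 2·x^2, leaving -x^2 + 5·x - 5
  leading term -x^2: subtract (-x)·g(x) = -x^2 + 2·x, leaving 3·x - 5
  leading term 3·x: subtract (3)·g(x) = 3·x - 6, leaving 1
The remainder r(x) = 1 ≠ 0 (and deg r < deg g), so g ∤ f, i.e. f ∉ (g).

Final answer: NO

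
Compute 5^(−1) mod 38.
Apply the extended Euclidean algorithm to (38, 5), tracking rows (r, s, t) with s·38 + t·5 = r. Each division r_prev = q·r_cur + r_new produces the new row as (previous row) − q·(current row):
  row A: (38, 1, 0)   [1·38 + 0·5 = 38]
  row B: (5, 0, 1)   [0·38 + 1·5 = 5]
  38 = 7·5 + 3   → row C = row A − 7·row B = (3, 1, −7)   [check: 1·38 − 7·5 = 3]
  5 = 1·3 + 2   → row D = row B − 1·row C = (2, −1, 8)   [check: −1·38 + 8·5 = 2]
  3 = 1·2 + 1   → row E = row C − 1·row D = (1, 2, −15)   [check: 2·38 − 15·5 = 1]
  2 = 2·1 + 0   → remainder 0, stop. gcd = 1 (last nonzero row E).
The gcd is 1, so 5 is invertible mod 38. The last nonzero row gives 2·38 − 15·5 = 1, so t = −15. So 5^(−1) ≡ −15 ≡ 23 (mod 38). Verify: 5 · 23 = 115 ≡ 1 (mod 38). ✓

Final answer: 5^(−1) ≡ 23 (mod 38)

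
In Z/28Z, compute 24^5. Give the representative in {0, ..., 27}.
12

Use repeated squaring. Binary(5) = 101. Walk through the bits of the exponent 5 left-to-right: at each bit after the leading one, square the running value, then multiply by 24 if the bit is 1 (always reducing mod 28):
  bit 1 = 1 (leading): start with 24.
  bit 2 = 0: square 24^2 = 576 ≡ 16 (mod 28).
  bit 3 = 1: square 16^2 = 256 ≡ 4; bit is 1, so multiply 4·24 = 96 ≡ 12 (mod 28).
Final value: 24^5 ≡ 12 (mod 28).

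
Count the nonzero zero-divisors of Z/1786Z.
Z/1786Z has 957 nonzero zero-divisors

In Z/1786Z each nonzero element is either a unit (gcd with 1786 is 1) or a zero-divisor (gcd > 1). The number of units is φ(1786): factorise 1786 = 2 · 19 · 47, so φ(1786) = (2 − 1) · (19 − 1) · (47 − 1) = 1 · 18 · 46 = 828. The nonzero elements number 1786 − 1 = 1785. Hence the nonzero zero-divisors number 1785 − 828 = 957.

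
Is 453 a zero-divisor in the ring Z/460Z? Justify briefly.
NO

gcd(453, 460) = 1, so 453 is a unit in Z/460Z (it has a multiplicative inverse). A unit cannot be a zero-divisor: if 453·b ≡ 0 then multiplying both sides by 453^(−1) gives b ≡ 0. So 453 is not a zero-divisor.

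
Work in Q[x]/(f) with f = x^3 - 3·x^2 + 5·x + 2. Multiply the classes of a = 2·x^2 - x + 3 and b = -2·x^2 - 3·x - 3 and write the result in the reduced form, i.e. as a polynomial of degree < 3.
a · b ≡ -37·x^2 + 82·x + 23 (mod f(x))

First multiply in Q[x] without reducing: a · b = -4·x^4 - 4·x^3 - 9·x^2 - 6·x - 9. Now divide by f(x) = x^3 - 3·x^2 + 5·x + 2, eliminating the leading term at each step:
  leading term -4·x^4: subtract (-4·x)·f(x) = -4·x^4 + 12·x^3 - 20·x^2 - 8·x, leaving -16·x^3 + 11·x^2 + 2·x - 9
  leading term -16·x^3: subtract (-16)·f(x) = -16·x^3 + 48·x^2 - 80·x - 32, leaving -37·x^2 + 82·x + 23
The degree is now < 3, so this is the remainder. Hence a · b ≡ -37·x^2 + 82·x + 23 in Q[x]/(f).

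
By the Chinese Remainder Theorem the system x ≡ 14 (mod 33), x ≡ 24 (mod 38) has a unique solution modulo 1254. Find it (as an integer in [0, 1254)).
x ≡ 1202 (mod 1254); the representative in [0, 1254) is 1202

The moduli 33, 38 are pairwise coprime, so by the CRT there is a unique solution mod 33·38 = 1254.
Solve by successive substitution. Start with x ≡ 14 (mod 33).
  Combine with x ≡ 24 (mod 38): write x = 14 + 33·t and require 14 + 33·t ≡ 24 (mod 38), i.e. 33·t ≡ 24 − 14 ≡ 10 (mod 38). Since 33^(−1) ≡ 15 (mod 38), t ≡ 15·10 ≡ 36 (mod 38). So x ≡ 14 + 33·36 = 1202 (mod 1254).
Unique solution in [0, 1254): x = 1202.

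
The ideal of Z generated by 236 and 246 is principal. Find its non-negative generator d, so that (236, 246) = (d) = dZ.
In the PID Z, (a, b) is generated by gcd(a, b). Compute gcd(246, 236) with the extended Euclidean algorithm, tracking rows (r, s, t) with s·246 + t·236 = r:
  row A: (246, 1, 0)   [1·246 + 0·236 = 246]
  row B: (236, 0, 1)   [0·246 + 1·236 = 236]
  246 = 1·236 + 10   → row C = row A − 1·row B = (10, 1, −1)   [check: 1·246 − 1·236 = 10]
  236 = 23·10 + 6   → row D = row B − 23·row C = (6, −23, 24)   [check: −23·246 + 24·236 = 6]
  10 = 1·6 + 4   → row E = row C − 1·row D = (4, 24, −25)   [check: 24·246 − 25·236 = 4]
  6 = 1·4 + 2   → row F = row D − 1·row E = (2, −47, 49)   [check: −47·246 + 49·236 = 2]
  4 = 2·2 + 0   → remainder 0, stop. gcd = 2 (last nonzero row F).
So gcd(236, 246) = 2, with Bézout identity −47·246 + 49·236 = 2. Containment (⊇): the Bézout identity exhibits 2 as an element of (236, 246), giving (2) ⊆ (236, 246). Containment (⊆): since 2 | 236 and 2 | 246 (236 = 2·118, 246 = 2·123), every Z-linear combination of 236 and 246 is divisible by 2, so (236, 246) ⊆ (2). Therefore (236, 246) = (2), d = 2.

Final answer: (236, 246) = (2); d = 2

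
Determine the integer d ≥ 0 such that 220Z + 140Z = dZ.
(220, 140) = (20); d = 20

In the PID Z, (a, b) is generated by gcd(a, b). Compute gcd(220, 140) with the extended Euclidean algorithm, tracking rows (r, s, t) with s·220 + t·140 = r:
  row A: (220, 1, 0)   [1·220 + 0·140 = 220]
  row B: (140, 0, 1)   [0·220 + 1·140 = 140]
  220 = 1·140 + 80   → row C = row A − 1·row B = (80, 1, −1)   [check: 1·220 − 1·140 = 80]
  140 = 1·80 + 60   → row D = row B − 1·row C = (60, −1, 2)   [check: −1·220 + 2·140 = 60]
  80 = 1·60 + 20   → row E = row C − 1·row D = (20, 2, −3)   [check: 2·220 − 3·140 = 20]
  60 = 3·20 + 0   → remainder 0, stop. gcd = 20 (last nonzero row E).
So gcd(220, 140) = 20, with Bézout identity 2·220 − 3·140 = 20. Containment (⊇): the Bézout identity exhibits 20 as an element of (220, 140), giving (20) ⊆ (220, 140). Containment (⊆): since 20 | 220 and 20 | 140 (220 = 20·11, 140 = 20·7), every Z-linear combination of 220 and 140 is divisible by 20, so (220, 140) ⊆ (20). Therefore (220, 140) = (20), d = 20.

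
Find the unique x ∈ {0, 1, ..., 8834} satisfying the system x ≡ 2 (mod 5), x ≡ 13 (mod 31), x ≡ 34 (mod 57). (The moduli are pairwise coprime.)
The moduli 5, 31, 57 are pairwise coprime, so by the CRT there is a unique solution mod 5·31·57 = 8835.
Solve by successive substitution. Start with x ≡ 2 (mod 5).
  Combine with x ≡ 13 (mod 31): write x = 2 + 5·t and require 2 + 5·t ≡ 13 (mod 31), i.e. 5·t ≡ 13 − 2 ≡ 11 (mod 31). Since 5^(−1) ≡ 25 (mod 31), t ≡ 25·11 ≡ 27 (mod 31). So x ≡ 2 + 5·27 = 137 (mod 155).
  Combine with x ≡ 34 (mod 57): write x = 137 + 155·t and require 137 + 155·t ≡ 34 (mod 57), i.e. 155·t ≡ 34 − 137 ≡ 11 (mod 57). Since 155^(−1) ≡ 32 (mod 57) (155 ≡ 41 (mod 57)), t ≡ 32·11 ≡ 10 (mod 57). So x ≡ 137 + 155·10 = 1687 (mod 8835).
Unique solution in [0, 8835): x = 1687.

Final answer: x ≡ 1687 (mod 8835); the representative in [0, 8835) is 1687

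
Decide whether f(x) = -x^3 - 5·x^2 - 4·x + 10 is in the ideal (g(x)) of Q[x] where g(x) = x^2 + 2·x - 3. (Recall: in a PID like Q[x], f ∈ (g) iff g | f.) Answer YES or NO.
In Q[x] the ideal (g) consists of all multiples of g, so f ∈ (g) iff g | f, i.e. iff the remainder of f on division by g is 0. Divide f by g (g is monic, so eliminate the leading term of the running remainder at each step):
  leading term -x^3: subtract (-x)·g(x) = -x^3 - 2·x^2 + 3·x, leaving -3·x^2 - 7·x + 10
  leading term -3·x^2: subtract (-3)·g(x) = -3·x^2 - 6·x + 9, leaving 1 - x
The remainder r(x) = 1 - x ≠ 0 (and deg r < deg g), so g ∤ f, i.e. f ∉ (g).

Final answer: NO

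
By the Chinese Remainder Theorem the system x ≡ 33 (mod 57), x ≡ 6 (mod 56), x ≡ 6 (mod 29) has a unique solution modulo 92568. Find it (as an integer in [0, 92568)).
The moduli 57, 56, 29 are pairwise coprime, so by the CRT there is a unique solution mod 57·56·29 = 92568.
Solve by successive substitution. Start with x ≡ 33 (mod 57).
  Combine with x ≡ 6 (mod 56): write x = 33 + 57·t and require 33 + 57·t ≡ 6 (mod 56), i.e. 57·t ≡ 6 − 33 ≡ 29 (mod 56). Since 57^(−1) ≡ 1 (mod 56) (57 ≡ 1 (mod 56)), t ≡ 1·29 ≡ 29 (mod 56). So x ≡ 33 + 57·29 = 1686 (mod 3192).
  Combine with x ≡ 6 (mod 29): write x = 1686 + 3192·t and require 1686 + 3192·t ≡ 6 (mod 29), i.e. 3192·t ≡ 6 − 1686 ≡ 2 (mod 29). Since 3192^(−1) ≡ 15 (mod 29) (3192 ≡ 2 (mod 29)), t ≡ 15·2 ≡ 1 (mod 29). So x ≡ 1686 + 3192·1 = 4878 (mod 92568).
Unique solution in [0, 92568): x = 4878.

Final answer: x ≡ 4878 (mod 92568); the representative in [0, 92568) is 4878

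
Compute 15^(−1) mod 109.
15^(−1) ≡ 80 (mod 109)

Apply the extended Euclidean algorithm to (109, 15), tracking rows (r, s, t) with s·109 + t·15 = r. Each division r_prev = q·r_cur + r_new produces the new row as (previous row) − q·(current row):
  row A: (109, 1, 0)   [1·109 + 0·15 = 109]
  row B: (15, 0, 1)   [0·109 + 1·15 = 15]
  109 = 7·15 + 4   → row C = row A − 7·row B = (4, 1, −7)   [check: 1·109 − 7·15 = 4]
  15 = 3·4 + 3   → row D = row B − 3·row C = (3, −3, 22)   [check: −3·109 + 22·15 = 3]
  4 = 1·3 + 1   → row E = row C − 1·row D = (1, 4, −29)   [check: 4·109 − 29·15 = 1]
  3 = 3·1 + 0   → remainder 0, stop. gcd = 1 (last nonzero row E).
The gcd is 1, so 15 is invertible mod 109. The last nonzero row gives 4·109 − 29·15 = 1, so t = −29. So 15^(−1) ≡ −29 ≡ 80 (mod 109). Verify: 15 · 80 = 1200 ≡ 1 (mod 109). ✓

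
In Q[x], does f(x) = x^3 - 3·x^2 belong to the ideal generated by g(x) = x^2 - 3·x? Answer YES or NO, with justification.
YES

In Q[x] the ideal (g) consists of all multiples of g, so f ∈ (g) iff g | f, i.e. iff the remainder of f on division by g is 0. Divide f by g (g is monic, so eliminate the leading term of the running remainder at each step):
  leading term x^3: subtract (x)·g(x) = x^3 - 3·x^2, leaving 0
The remainder is 0, so f(x) = g(x) · h(x) with h(x) = x. Hence g | f, i.e. f ∈ (g).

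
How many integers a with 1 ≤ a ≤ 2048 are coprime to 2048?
1024

The number of a ∈ {1, ..., 2048} with gcd(a, 2048) = 1 is by definition Euler's totient φ(2048). φ is multiplicative, with φ(p^e) = p^e − p^(e−1). Factorise 2048 = 2^11. Then
  φ(2048) = (2^11 − 2^10) = 1024 = 1024.
So there are 1024 such integers.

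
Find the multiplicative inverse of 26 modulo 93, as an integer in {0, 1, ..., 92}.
26^(−1) ≡ 68 (mod 93)

Apply the extended Euclidean algorithm to (93, 26), tracking rows (r, s, t) with s·93 + t·26 = r. Each division r_prev = q·r_cur + r_new produces the new row as (previous row) − q·(current row):
  row A: (93, 1, 0)   [1·93 + 0·26 = 93]
  row B: (26, 0, 1)   [0·93 + 1·26 = 26]
  93 = 3·26 + 15   → row C = row A − 3·row B = (15, 1, −3)   [check: 1·93 − 3·26 = 15]
  26 = 1·15 + 11   → row D = row B − 1·row C = (11, −1, 4)   [check: −1·93 + 4·26 = 11]
  15 = 1·11 + 4   → row E = row C − 1·row D = (4, 2, −7)   [check: 2·93 − 7·26 = 4]
  11 = 2·4 + 3   → row F = row D − 2·row E = (3, −5, 18)   [check: −5·93 + 18·26 = 3]
  4 = 1·3 + 1   → row G = row E − 1·row F = (1, 7, −25)   [check: 7·93 − 25·26 = 1]
  3 = 3·1 + 0   → remainder 0, stop. gcd = 1 (last nonzero row G).
The gcd is 1, so 26 is invertible mod 93. The last nonzero row gives 7·93 − 25·26 = 1, so t = −25. So 26^(−1) ≡ −25 ≡ 68 (mod 93). Verify: 26 · 68 = 1768 ≡ 1 (mod 93). ✓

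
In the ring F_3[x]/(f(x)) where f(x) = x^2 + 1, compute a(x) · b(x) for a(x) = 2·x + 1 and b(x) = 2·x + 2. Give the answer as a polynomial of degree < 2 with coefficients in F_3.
Multiply as integer polynomials: a · b = 4·x^2 + 6·x + 2. Reducing coefficients mod 3: a · b ≡ x^2 + 2. Now divide by f(x) = x^2 + 1 in F_3[x], eliminating the leading term at each step:
  leading term x^2: subtract (1)·f(x) = x^2 + 1, leaving 1 (coefficients mod 3)
The degree is now < 2, so this is the remainder. Hence a · b ≡ 1 in F_3[x]/(f).

Final answer: a · b ≡ 1 (mod f(x))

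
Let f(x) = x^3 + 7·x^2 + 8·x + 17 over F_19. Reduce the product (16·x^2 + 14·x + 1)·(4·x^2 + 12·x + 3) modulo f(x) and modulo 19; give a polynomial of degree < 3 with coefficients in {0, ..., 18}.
a · b ≡ 6·x^2 + 15·x + 2 (mod f(x))

Multiply as integer polynomials: a · b = 64·x^4 + 248·x^3 + 220·x^2 + 54·x + 3. Reducing coefficients mod 19: a · b ≡ 7·x^4 + x^3 + 11·x^2 + 16·x + 3. Now divide by f(x) = x^3 + 7·x^2 + 8·x + 17 in F_19[x], eliminating the leading term at each step:
  leading term 7·x^4: subtract (7·x)·f(x) = 7·x^4 + 11·x^3 + 18·x^2 + 5·x, leaving 9·x^3 + 12·x^2 + 11·x + 3 (coefficients mod 19)
  leading term 9·x^3: subtract (9)·f(x) = 9·x^3 + 6·x^2 + 15·x + 1, leaving 6·x^2 + 15·x + 2 (coefficients mod 19)
The degree is now < 3, so this is the remainder. Hence a · b ≡ 6·x^2 + 15·x + 2 in F_19[x]/(f).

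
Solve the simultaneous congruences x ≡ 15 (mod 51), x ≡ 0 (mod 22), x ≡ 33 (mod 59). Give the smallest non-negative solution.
x ≡ 29238 (mod 66198); the representative in [0, 66198) is 29238

The moduli 51, 22, 59 are pairwise coprime, so by the CRT there is a unique solution mod 51·22·59 = 66198.
Solve by successive substitution. Start with x ≡ 15 (mod 51).
  Combine with x ≡ 0 (mod 22): write x = 15 + 51·t and require 15 + 51·t ≡ 0 (mod 22), i.e. 51·t ≡ 0 − 15 ≡ 7 (mod 22). Since 51^(−1) ≡ 19 (mod 22) (51 ≡ 7 (mod 22)), t ≡ 19·7 ≡ 1 (mod 22). So x ≡ 15 + 51·1 = 66 (mod 1122).
  Combine with x ≡ 33 (mod 59): write x = 66 + 1122·t and require 66 + 1122·t ≡ 33 (mod 59), i.e. 1122·t ≡ 33 − 66 ≡ 26 (mod 59). Since 1122^(−1) ≡ 1 (mod 59) (1122 ≡ 1 (mod 59)), t ≡ 1·26 ≡ 26 (mod 59). So x ≡ 66 + 1122·26 = 29238 (mod 66198).
Unique solution in [0, 66198): x = 29238.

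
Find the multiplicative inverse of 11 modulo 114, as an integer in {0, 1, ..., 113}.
Apply the extended Euclidean algorithm to (114, 11), tracking rows (r, s, t) with s·114 + t·11 = r. Each division r_prev = q·r_cur + r_new produces the new row as (previous row) − q·(current row):
  row A: (114, 1, 0)   [1·114 + 0·11 = 114]
  row B: (11, 0, 1)   [0·114 + 1·11 = 11]
  114 = 10·11 + 4   → row C = row A − 10·row B = (4, 1, −10)   [check: 1·114 − 10·11 = 4]
  11 = 2·4 + 3   → row D = row B − 2·row C = (3, −2, 21)   [check: −2·114 + 21·11 = 3]
  4 = 1·3 + 1   → row E = row C − 1·row D = (1, 3, −31)   [check: 3·114 − 31·11 = 1]
  3 = 3·1 + 0   → remainder 0, stop. gcd = 1 (last nonzero row E).
The gcd is 1, so 11 is invertible mod 114. The last nonzero row gives 3·114 − 31·11 = 1, so t = −31. So 11^(−1) ≡ −31 ≡ 83 (mod 114). Verify: 11 · 83 = 913 ≡ 1 (mod 114). ✓

Final answer: 11^(−1) ≡ 83 (mod 114)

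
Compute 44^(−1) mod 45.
Apply the extended Euclidean algorithm to (45, 44), tracking rows (r, s, t) with s·45 + t·44 = r. Each division r_prev = q·r_cur + r_new produces the new row as (previous row) − q·(current row):
  row A: (45, 1, 0)   [1·45 + 0·44 = 45]
  row B: (44, 0, 1)   [0·45 + 1·44 = 44]
  45 = 1·44 + 1   → row C = row A − 1·row B = (1, 1, −1)   [check: 1·45 − 1·44 = 1]
  44 = 44·1 + 0   → remainder 0, stop. gcd = 1 (last nonzero row C).
The gcd is 1, so 44 is invertible mod 45. The last nonzero row gives 1·45 − 1·44 = 1, so t = −1. So 44^(−1) ≡ −1 ≡ 44 (mod 45). Verify: 44 · 44 = 1936 ≡ 1 (mod 45). ✓

Final answer: 44^(−1) ≡ 44 (mod 45)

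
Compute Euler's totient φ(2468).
φ(2468) = 1232

φ is multiplicative, with φ(p^e) = p^e − p^(e−1). Factorise 2468 = 2^2 · 617. Then
  φ(2468) = (2^2 − 2^1) · (617 − 1) = 2 · 616 = 1232.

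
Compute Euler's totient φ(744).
φ(744) = 240

φ is multiplicative, with φ(p^e) = p^e − p^(e−1). Factorise 744 = 2^3 · 3 · 31. Then
  φ(744) = (2^3 − 2^2) · (3 − 1) · (31 − 1) = 4 · 2 · 30 = 240.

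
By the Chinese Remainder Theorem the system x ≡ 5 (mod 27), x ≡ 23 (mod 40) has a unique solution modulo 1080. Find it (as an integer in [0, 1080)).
The moduli 27, 40 are pairwise coprime, so by the CRT there is a unique solution mod 27·40 = 1080.
Solve by successive substitution. Start with x ≡ 5 (mod 27).
  Combine with x ≡ 23 (mod 40): write x = 5 + 27·t and require 5 + 27·t ≡ 23 (mod 40), i.e. 27·t ≡ 23 − 5 ≡ 18 (mod 40). Since 27^(−1) ≡ 3 (mod 40), t ≡ 3·18 ≡ 14 (mod 40). So x ≡ 5 + 27·14 = 383 (mod 1080).
Unique solution in [0, 1080): x = 383.

Final answer: x ≡ 383 (mod 1080); the representative in [0, 1080) is 383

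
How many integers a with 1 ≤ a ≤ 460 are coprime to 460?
The number of a ∈ {1, ..., 460} with gcd(a, 460) = 1 is by definition Euler's totient φ(460). φ is multiplicative, with φ(p^e) = p^e − p^(e−1). Factorise 460 = 2^2 · 5 · 23. Then
  φ(460) = (2^2 − 2^1) · (5 − 1) · (23 − 1) = 2 · 4 · 22 = 176.
So there are 176 such integers.

Final answer: 176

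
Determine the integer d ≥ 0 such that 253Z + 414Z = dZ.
(253, 414) = (23); d = 23

In the PID Z, (a, b) is generated by gcd(a, b). Compute gcd(414, 253) with the extended Euclidean algorithm, tracking rows (r, s, t) with s·414 + t·253 = r:
  row A: (414, 1, 0)   [1·414 + 0·253 = 414]
  row B: (253, 0, 1)   [0·414 + 1·253 = 253]
  414 = 1·253 + 161   → row C = row A − 1·row B = (161, 1, −1)   [check: 1·414 − 1·253 = 161]
  253 = 1·161 + 92   → row D = row B − 1·row C = (92, −1, 2)   [check: −1·414 + 2·253 = 92]
  161 = 1·92 + 69   → row E = row C − 1·row D = (69, 2, −3)   [check: 2·414 − 3·253 = 69]
  92 = 1·69 + 23   → row F = row D − 1·row E = (23, −3, 5)   [check: −3·414 + 5·253 = 23]
  69 = 3·23 + 0   → remainder 0, stop. gcd = 23 (last nonzero row F).
So gcd(253, 414) = 23, with Bézout identity −3·414 + 5·253 = 23. Containment (⊇): the Bézout identity exhibits 23 as an element of (253, 414), giving (23) ⊆ (253, 414). Containment (⊆): since 23 | 253 and 23 | 414 (253 = 23·11, 414 = 23·18), every Z-linear combination of 253 and 414 is divisible by 23, so (253, 414) ⊆ (23). Therefore (253, 414) = (23), d = 23.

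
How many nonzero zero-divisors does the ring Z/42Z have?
In Z/42Z each nonzero element is either a unit (gcd with 42 is 1) or a zero-divisor (gcd > 1). The number of units is φ(42): factorise 42 = 2 · 3 · 7, so φ(42) = (2 − 1) · (3 − 1) · (7 − 1) = 1 · 2 · 6 = 12. The nonzero elements number 42 − 1 = 41. Hence the nonzero zero-divisors number 41 − 12 = 29.

Final answer: Z/42Z has 29 nonzero zero-divisors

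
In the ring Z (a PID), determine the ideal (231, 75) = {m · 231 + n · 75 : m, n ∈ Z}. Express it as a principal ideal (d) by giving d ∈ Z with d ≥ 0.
(231, 75) = (3); d = 3

In the PID Z, (a, b) is generated by gcd(a, b). Compute gcd(231, 75) with the extended Euclidean algorithm, tracking rows (r, s, t) with s·231 + t·75 = r:
  row A: (231, 1, 0)   [1·231 + 0·75 = 231]
  row B: (75, 0, 1)   [0·231 + 1·75 = 75]
  231 = 3·75 + 6   → row C = row A − 3·row B = (6, 1, −3)   [check: 1·231 − 3·75 = 6]
  75 = 12·6 + 3   → row D = row B − 12·row C = (3, −12, 37)   [check: −12·231 + 37·75 = 3]
  6 = 2·3 + 0   → remainder 0, stop. gcd = 3 (last nonzero row D).
So gcd(231, 75) = 3, with Bézout identity −12·231 + 37·75 = 3. Containment (⊇): the Bézout identity exhibits 3 as an element of (231, 75), giving (3) ⊆ (231, 75). Containment (⊆): since 3 | 231 and 3 | 75 (231 = 3·77, 75 = 3·25), every Z-linear combination of 231 and 75 is divisible by 3, so (231, 75) ⊆ (3). Therefore (231, 75) = (3), d = 3.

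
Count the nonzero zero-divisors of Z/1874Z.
Z/1874Z has 937 nonzero zero-divisors

In Z/1874Z each nonzero element is either a unit (gcd with 1874 is 1) or a zero-divisor (gcd > 1). The number of units is φ(1874): factorise 1874 = 2 · 937, so φ(1874) = (2 − 1) · (937 − 1) = 1 · 936 = 936. The nonzero elements number 1874 − 1 = 1873. Hence the nonzero zero-divisors number 1873 − 936 = 937.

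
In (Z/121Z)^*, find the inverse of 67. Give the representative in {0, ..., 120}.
67^(−1) ≡ 56 (mod 121)

Apply the extended Euclidean algorithm to (121, 67), tracking rows (r, s, t) with s·121 + t·67 = r. Each division r_prev = q·r_cur + r_new produces the new row as (previous row) − q·(current row):
  row A: (121, 1, 0)   [1·121 + 0·67 = 121]
  row B: (67, 0, 1)   [0·121 + 1·67 = 67]
  121 = 1·67 + 54   → row C = row A − 1·row B = (54, 1, −1)   [check: 1·121 − 1·67 = 54]
  67 = 1·54 + 13   → row D = row B − 1·row C = (13, −1, 2)   [check: −1·121 + 2·67 = 13]
  54 = 4·13 + 2   → row E = row C − 4·row D = (2, 5, −9)   [check: 5·121 − 9·67 = 2]
  13 = 6·2 + 1   → row F = row D − 6·row E = (1, −31, 56)   [check: −31·121 + 56·67 = 1]
  2 = 2·1 + 0   → remainder 0, stop. gcd = 1 (last nonzero row F).
The gcd is 1, so 67 is invertible mod 121. The last nonzero row gives −31·121 + 56·67 = 1, so t = 56. So 67^(−1) ≡ 56 (mod 121). Verify: 67 · 56 = 3752 ≡ 1 (mod 121). ✓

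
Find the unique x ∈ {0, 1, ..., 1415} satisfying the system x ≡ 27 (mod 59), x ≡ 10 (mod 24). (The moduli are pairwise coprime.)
The moduli 59, 24 are pairwise coprime, so by the CRT there is a unique solution mod 59·24 = 1416.
Solve by successive substitution. Start with x ≡ 27 (mod 59).
  Combine with x ≡ 10 (mod 24): write x = 27 + 59·t and require 27 + 59·t ≡ 10 (mod 24), i.e. 59·t ≡ 10 − 27 ≡ 7 (mod 24). Since 59^(−1) ≡ 11 (mod 24) (59 ≡ 11 (mod 24)), t ≡ 11·7 ≡ 5 (mod 24). So x ≡ 27 + 59·5 = 322 (mod 1416).
Unique solution in [0, 1416): x = 322.

Final answer: x ≡ 322 (mod 1416); the representative in [0, 1416) is 322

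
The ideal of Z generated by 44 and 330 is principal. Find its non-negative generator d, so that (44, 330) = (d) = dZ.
In the PID Z, (a, b) is generated by gcd(a, b). Compute gcd(330, 44) with the extended Euclidean algorithm, tracking rows (r, s, t) with s·330 + t·44 = r:
  row A: (330, 1, 0)   [1·330 + 0·44 = 330]
  row B: (44, 0, 1)   [0·330 + 1·44 = 44]
  330 = 7·44 + 22   → row C = row A − 7·row B = (22, 1, −7)   [check: 1·330 − 7·44 = 22]
  44 = 2·22 + 0   → remainder 0, stop. gcd = 22 (last nonzero row C).
So gcd(44, 330) = 22, with Bézout identity 1·330 − 7·44 = 22. Containment (⊇): the Bézout identity exhibits 22 as an element of (44, 330), giving (22) ⊆ (44, 330). Containment (⊆): since 22 | 44 and 22 | 330 (44 = 22·2, 330 = 22·15), every Z-linear combination of 44 and 330 is divisible by 22, so (44, 330) ⊆ (22). Therefore (44, 330) = (22), d = 22.

Final answer: (44, 330) = (22); d = 22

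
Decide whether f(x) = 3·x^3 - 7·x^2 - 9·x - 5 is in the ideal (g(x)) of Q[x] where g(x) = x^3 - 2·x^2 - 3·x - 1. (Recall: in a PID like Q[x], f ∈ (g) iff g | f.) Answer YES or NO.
In Q[x] the ideal (g) consists of all multiples of g, so f ∈ (g) iff g | f, i.e. iff the remainder of f on division by g is 0. Divide f by g (g is monic, so eliminate the leading term of the running remainder at each step):
  leading term 3·x^3: subtract (3)·g(x) = 3·x^3 - 6·x^2 - 9·x - 3, leaving -x^2 - 2
The remainder r(x) = -x^2 - 2 ≠ 0 (and deg r < deg g), so g ∤ f, i.e. f ∉ (g).

Final answer: NO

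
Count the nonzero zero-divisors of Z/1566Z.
In Z/1566Z each nonzero element is either a unit (gcd with 1566 is 1) or a zero-divisor (gcd > 1). The number of units is φ(1566): factorise 1566 = 2 · 3^3 · 29, so φ(1566) = (2 − 1) · (3^3 − 3^2) · (29 − 1) = 1 · 18 · 28 = 504. The nonzero elements number 1566 − 1 = 1565. Hence the nonzero zero-divisors number 1565 − 504 = 1061.

Final answer: Z/1566Z has 1061 nonzero zero-divisors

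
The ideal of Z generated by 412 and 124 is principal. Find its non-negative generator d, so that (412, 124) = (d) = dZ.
In the PID Z, (a, b) is generated by gcd(a, b). Compute gcd(412, 124) with the extended Euclidean algorithm, tracking rows (r, s, t) with s·412 + t·124 = r:
  row A: (412, 1, 0)   [1·412 + 0·124 = 412]
  row B: (124, 0, 1)   [0·412 + 1·124 = 124]
  412 = 3·124 + 40   → row C = row A − 3·row B = (40, 1, −3)   [check: 1·412 − 3·124 = 40]
  124 = 3·40 + 4   → row D = row B − 3·row C = (4, −3, 10)   [check: −3·412 + 10·124 = 4]
  40 = 10·4 + 0   → remainder 0, stop. gcd = 4 (last nonzero row D).
So gcd(412, 124) = 4, with Bézout identity −3·412 + 10·124 = 4. Containment (⊇): the Bézout identity exhibits 4 as an element of (412, 124), giving (4) ⊆ (412, 124). Containment (⊆): since 4 | 412 and 4 | 124 (412 = 4·103, 124 = 4·31), every Z-linear combination of 412 and 124 is divisible by 4, so (412, 124) ⊆ (4). Therefore (412, 124) = (4), d = 4.

Final answer: (412, 124) = (4); d = 4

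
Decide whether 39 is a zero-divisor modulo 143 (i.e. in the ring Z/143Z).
YES

gcd(39, 143) = 13 > 1, so 39 is not a unit in Z/143Z. In Z/nZ every nonzero non-unit is a zero-divisor: explicitly, take b = 143/gcd = 11 ≠ 0 (mod 143); then 39·11 = 429 = 3·143, i.e. 39·11 ≡ 0 (mod 143). So 39 is a zero-divisor.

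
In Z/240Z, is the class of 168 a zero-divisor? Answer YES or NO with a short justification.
gcd(168, 240) = 24 > 1, so 168 is not a unit in Z/240Z. In Z/nZ every nonzero non-unit is a zero-divisor: explicitly, take b = 240/gcd = 10 ≠ 0 (mod 240); then 168·10 = 1680 = 7·240, i.e. 168·10 ≡ 0 (mod 240). So 168 is a zero-divisor.

Final answer: YES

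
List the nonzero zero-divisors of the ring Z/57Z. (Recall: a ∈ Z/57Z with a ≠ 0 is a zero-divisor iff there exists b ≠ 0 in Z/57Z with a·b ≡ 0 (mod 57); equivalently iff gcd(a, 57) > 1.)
nonzero zero-divisors of Z/57Z = {3, 6, 9, 12, 15, 18, 19, 21, 24, 27, 30, 33, 36, 38, 39, 42, 45, 48, 51, 54}

An element a ∈ Z/57Z (with a ≠ 0) is a zero-divisor iff gcd(a, 57) > 1 (because a is a unit precisely when gcd(a, n) = 1, and in Z/nZ every nonzero, non-unit element is a zero-divisor). Scan a = 1, ..., 56 and keep those with gcd(a, 57) > 1:
  gcd(3, 57) = 3, gcd(6, 57) = 3, gcd(9, 57) = 3, gcd(12, 57) = 3, gcd(15, 57) = 3, gcd(18, 57) = 3, gcd(19, 57) = 19, gcd(21, 57) = 3, gcd(24, 57) = 3, gcd(27, 57) = 3, gcd(30, 57) = 3, gcd(33, 57) = 3, gcd(36, 57) = 3, gcd(38, 57) = 19, gcd(39, 57) = 3, gcd(42, 57) = 3, gcd(45, 57) = 3, gcd(48, 57) = 3, gcd(51, 57) = 3, gcd(54, 57) = 3.
All other a ∈ {1, ..., 56} have gcd(a, 57) = 1 and are units. So the nonzero zero-divisors are exactly the 20 values of a appearing in this scan.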